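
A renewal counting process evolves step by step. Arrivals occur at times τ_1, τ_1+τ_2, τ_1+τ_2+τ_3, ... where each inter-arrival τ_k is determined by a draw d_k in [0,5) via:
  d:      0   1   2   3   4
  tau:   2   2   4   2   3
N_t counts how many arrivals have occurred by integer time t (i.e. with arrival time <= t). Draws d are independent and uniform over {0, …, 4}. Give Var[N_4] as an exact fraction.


144/625

Inter-arrival values over d=0..4: [2, 2, 4, 2, 3]
Each d has probability 1/5, so the pmf of τ is: f(2) = 3/5, f(3) = 1/5, f(4) = 1/5
Let p_n(j) = P(N_n = j), with p_0 = [1]. Condition on τ_1: p_n(0) = P(τ > n), and for j >= 1, p_n(j) = Σ_{k<=n} f(k)·p_{n−k}(j−1)
p_1 = [1]  (j = 0)
p_2 = [2/5, 3/5]  (j = 0..1)
p_3 = [1/5, 4/5]  (j = 0..1)
p_4 = [0, 16/25, 9/25]  (j = 0..2)
E[N_4] = Σ j·p_4(j) = 34/25;  E[N_4²] = Σ j²·p_4(j) = 52/25
Var[N_4] = 52/25 − (34/25)² = 144/625


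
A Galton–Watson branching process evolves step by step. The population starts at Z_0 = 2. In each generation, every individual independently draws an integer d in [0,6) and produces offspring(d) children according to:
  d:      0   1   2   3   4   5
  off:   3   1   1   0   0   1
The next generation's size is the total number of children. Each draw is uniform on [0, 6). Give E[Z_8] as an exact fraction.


2

Outcome values over d=0..5: [3, 1, 1, 0, 0, 1]
Σy = 6, Σy² = 12, M = 6
μ = 6/6 = 1,  σ² = 12/6 − (1)² = 1
E[Z_0] = 2
E[Z_1] = 1·E[Z_0] = 2
E[Z_2] = 1·E[Z_1] = 2
E[Z_3] = 1·E[Z_2] = 2
E[Z_4] = 1·E[Z_3] = 2
E[Z_5] = 1·E[Z_4] = 2
E[Z_6] = 1·E[Z_5] = 2
E[Z_7] = 1·E[Z_6] = 2
E[Z_8] = 1·E[Z_7] = 2


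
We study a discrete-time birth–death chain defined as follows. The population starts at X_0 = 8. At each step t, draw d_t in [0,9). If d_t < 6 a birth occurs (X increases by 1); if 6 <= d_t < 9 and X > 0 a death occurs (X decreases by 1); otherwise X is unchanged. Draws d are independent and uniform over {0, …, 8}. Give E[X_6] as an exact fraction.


X can drop by at most 1 per step and X_0 = 8 > T = 6, so X_t >= 8 − t >= 2 > 0 for every t <= 6: the floor at 0 (the 'and X > 0' condition) never binds. Hence X_6 = X_0 + Σ_{t<6} Y_t with i.i.d. increments Y_t = y(d_t) ∈ {+1, −1, 0}.
Outcome values over d=0..8: [1, 1, 1, 1, 1, 1, -1, -1, -1]
Σy = 3, Σy² = 9, M = 9
μ = 3/9 = 1/3,  σ² = 9/9 − (1/3)² = 8/9
E[X_6] = 8 + 6·(1/3) = 10

10


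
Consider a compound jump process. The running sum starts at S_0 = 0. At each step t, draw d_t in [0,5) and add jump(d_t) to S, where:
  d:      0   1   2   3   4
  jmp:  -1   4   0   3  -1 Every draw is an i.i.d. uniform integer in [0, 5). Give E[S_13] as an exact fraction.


13

Outcome values over d=0..4: [-1, 4, 0, 3, -1]
Σy = 5, Σy² = 27, M = 5
μ = 5/5 = 1,  σ² = 27/5 − (1)² = 22/5
E[S_13] = 0 + 13·(1) = 13


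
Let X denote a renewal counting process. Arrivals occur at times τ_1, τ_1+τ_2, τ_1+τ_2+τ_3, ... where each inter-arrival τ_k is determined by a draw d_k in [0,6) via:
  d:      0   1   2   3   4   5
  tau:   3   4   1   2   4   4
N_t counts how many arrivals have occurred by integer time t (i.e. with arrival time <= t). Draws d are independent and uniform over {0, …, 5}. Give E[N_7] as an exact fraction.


Inter-arrival values over d=0..5: [3, 4, 1, 2, 4, 4]
Each d has probability 1/6, so the pmf of τ is: f(1) = 1/6, f(2) = 1/6, f(3) = 1/6, f(4) = 1/2
Renewal equation for m(n) = E[N_n]: condition on τ_1 = k (if k <= n, one arrival plus a fresh copy on the remaining n−k steps): m(n) = F(n) + Σ_{k<=n} f(k)·m(n−k), where F(n) = P(τ <= n) and m(0) = 0
m(1) = F(1) = 1/6
m(2) = F(2) + f(1)·m(1) = 1/3 + 1/6·1/6 = 13/36
m(3) = F(3) + f(1)·m(2) + f(2)·m(1) = 1/2 + 1/6·13/36 + 1/6·1/6 = 127/216
m(4) = F(4) + f(1)·m(3) + f(2)·m(2) + f(3)·m(1) = 1 + 1/6·127/216 + 1/6·13/36 + 1/6·1/6 = 1537/1296
m(5) = F(5) + f(1)·m(4) + f(2)·m(3) + f(3)·m(2) + f(4)·m(1) = 1 + 1/6·1537/1296 + 1/6·127/216 + 1/6·13/36 + 1/2·1/6 = 11191/7776
m(6) = F(6) + f(1)·m(5) + f(2)·m(4) + f(3)·m(3) + f(4)·m(2) = 1 + 1/6·11191/7776 + 1/6·1537/1296 + 1/6·127/216 + 1/2·13/36 = 80065/46656
m(7) = F(7) + f(1)·m(6) + f(2)·m(5) + f(3)·m(4) + f(4)·m(3) = 1 + 1/6·80065/46656 + 1/6·11191/7776 + 1/6·1537/1296 + 1/2·127/216 = 564775/279936
E[N_7] = m(7) = 564775/279936

564775/279936


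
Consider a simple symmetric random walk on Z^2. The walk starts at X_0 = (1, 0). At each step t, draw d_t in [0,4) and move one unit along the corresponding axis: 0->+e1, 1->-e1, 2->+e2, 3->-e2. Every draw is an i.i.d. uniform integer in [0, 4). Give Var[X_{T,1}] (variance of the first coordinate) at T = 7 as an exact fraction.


7/2

Outcome values over d=0..3: [1, -1, 0, 0]
Σy = 0, Σy² = 2, M = 4
μ = 0/4 = 0,  σ² = 2/4 − (0)² = 1/2
Independent increments: Var[X_7] = 7·σ² = 7·(1/2) = 7/2


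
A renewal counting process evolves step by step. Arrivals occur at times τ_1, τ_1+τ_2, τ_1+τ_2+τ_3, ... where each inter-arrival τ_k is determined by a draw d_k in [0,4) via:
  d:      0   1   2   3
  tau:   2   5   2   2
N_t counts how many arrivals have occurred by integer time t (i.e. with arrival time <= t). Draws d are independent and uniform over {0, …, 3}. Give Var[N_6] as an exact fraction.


3519/4096

Inter-arrival values over d=0..3: [2, 5, 2, 2]
Each d has probability 1/4, so the pmf of τ is: f(2) = 3/4, f(5) = 1/4
Let p_n(j) = P(N_n = j), with p_0 = [1]. Condition on τ_1: p_n(0) = P(τ > n), and for j >= 1, p_n(j) = Σ_{k<=n} f(k)·p_{n−k}(j−1)
p_1 = [1]  (j = 0)
p_2 = [1/4, 3/4]  (j = 0..1)
p_3 = [1/4, 3/4]  (j = 0..1)
p_4 = [1/4, 3/16, 9/16]  (j = 0..2)
p_5 = [0, 7/16, 9/16]  (j = 0..2)
p_6 = [0, 7/16, 9/64, 27/64]  (j = 0..3)
E[N_6] = Σ j·p_6(j) = 127/64;  E[N_6²] = Σ j²·p_6(j) = 307/64
Var[N_6] = 307/64 − (127/64)² = 3519/4096


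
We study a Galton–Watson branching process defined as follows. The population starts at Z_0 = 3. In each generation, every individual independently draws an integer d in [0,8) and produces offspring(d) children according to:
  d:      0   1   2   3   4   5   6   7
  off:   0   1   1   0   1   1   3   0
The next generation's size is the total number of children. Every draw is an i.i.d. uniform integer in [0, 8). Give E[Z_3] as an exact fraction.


1029/512

Outcome values over d=0..7: [0, 1, 1, 0, 1, 1, 3, 0]
Σy = 7, Σy² = 13, M = 8
μ = 7/8 = 7/8,  σ² = 13/8 − (7/8)² = 55/64
E[Z_0] = 3
E[Z_1] = 7/8·E[Z_0] = 21/8
E[Z_2] = 7/8·E[Z_1] = 147/64
E[Z_3] = 7/8·E[Z_2] = 1029/512


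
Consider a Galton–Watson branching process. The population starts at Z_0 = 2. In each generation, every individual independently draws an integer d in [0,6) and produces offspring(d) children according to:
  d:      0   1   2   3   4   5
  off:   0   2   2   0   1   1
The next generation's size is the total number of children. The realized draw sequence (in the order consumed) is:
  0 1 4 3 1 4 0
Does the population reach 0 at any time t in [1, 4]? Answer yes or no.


gen 0: Z_0=2, draws=[0, 1], offspring=[0, 2], Z_1=2
gen 1: Z_1=2, draws=[4, 3], offspring=[1, 0], Z_2=1
gen 2: Z_2=1, draws=[1], offspring=[2], Z_3=2
gen 3: Z_3=2, draws=[4, 0], offspring=[1, 0], Z_4=1

no


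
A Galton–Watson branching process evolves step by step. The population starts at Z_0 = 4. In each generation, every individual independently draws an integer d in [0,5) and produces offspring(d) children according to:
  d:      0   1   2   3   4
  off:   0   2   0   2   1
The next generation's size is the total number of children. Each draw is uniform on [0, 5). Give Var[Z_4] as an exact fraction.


Outcome values over d=0..4: [0, 2, 0, 2, 1]
Σy = 5, Σy² = 9, M = 5
μ = 5/5 = 1,  σ² = 9/5 − (1)² = 4/5
V_0 = 0, E_0 = 4
V_1 = 4/5·E_0 + (1)²·V_0 = 16/5;  E_1 = 4
V_2 = 4/5·E_1 + (1)²·V_1 = 32/5;  E_2 = 4
V_3 = 4/5·E_2 + (1)²·V_2 = 48/5;  E_3 = 4
V_4 = 4/5·E_3 + (1)²·V_3 = 64/5;  E_4 = 4

64/5


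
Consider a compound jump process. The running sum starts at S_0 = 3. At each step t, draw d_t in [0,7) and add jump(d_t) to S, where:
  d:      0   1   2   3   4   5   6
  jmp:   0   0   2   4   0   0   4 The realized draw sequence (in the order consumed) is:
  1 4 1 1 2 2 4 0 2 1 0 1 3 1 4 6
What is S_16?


t=0: S=3, d=1, jump=0, S_1=3
t=1: S=3, d=4, jump=0, S_2=3
t=2: S=3, d=1, jump=0, S_3=3
t=3: S=3, d=1, jump=0, S_4=3
t=4: S=3, d=2, jump=2, S_5=5
t=5: S=5, d=2, jump=2, S_6=7
t=6: S=7, d=4, jump=0, S_7=7
t=7: S=7, d=0, jump=0, S_8=7
t=8: S=7, d=2, jump=2, S_9=9
t=9: S=9, d=1, jump=0, S_10=9
t=10: S=9, d=0, jump=0, S_11=9
t=11: S=9, d=1, jump=0, S_12=9
t=12: S=9, d=3, jump=4, S_13=13
t=13: S=13, d=1, jump=0, S_14=13
t=14: S=13, d=4, jump=0, S_15=13
t=15: S=13, d=6, jump=4, S_16=17

17


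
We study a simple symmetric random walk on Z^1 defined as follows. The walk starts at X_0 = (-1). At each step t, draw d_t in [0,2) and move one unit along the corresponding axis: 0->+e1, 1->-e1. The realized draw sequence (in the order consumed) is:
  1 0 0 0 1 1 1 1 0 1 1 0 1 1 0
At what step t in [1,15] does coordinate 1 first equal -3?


8

t=0: X=(-1), d=1 → -e1, X_1=(-2)
t=1: X=(-2), d=0 → +e1, X_2=(-1)
t=2: X=(-1), d=0 → +e1, X_3=(0)
t=3: X=(0), d=0 → +e1, X_4=(1)
t=4: X=(1), d=1 → -e1, X_5=(0)
t=5: X=(0), d=1 → -e1, X_6=(-1)
t=6: X=(-1), d=1 → -e1, X_7=(-2)
t=7: X=(-2), d=1 → -e1, X_8=(-3)
t=8: X=(-3), d=0 → +e1, X_9=(-2)
t=9: X=(-2), d=1 → -e1, X_10=(-3)
t=10: X=(-3), d=1 → -e1, X_11=(-4)
t=11: X=(-4), d=0 → +e1, X_12=(-3)
t=12: X=(-3), d=1 → -e1, X_13=(-4)
t=13: X=(-4), d=1 → -e1, X_14=(-5)
t=14: X=(-5), d=0 → +e1, X_15=(-4)


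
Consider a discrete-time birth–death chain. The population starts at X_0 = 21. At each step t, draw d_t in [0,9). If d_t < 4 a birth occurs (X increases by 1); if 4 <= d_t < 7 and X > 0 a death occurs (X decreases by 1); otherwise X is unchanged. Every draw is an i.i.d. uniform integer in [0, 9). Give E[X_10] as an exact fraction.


X can drop by at most 1 per step and X_0 = 21 > T = 10, so X_t >= 21 − t >= 11 > 0 for every t <= 10: the floor at 0 (the 'and X > 0' condition) never binds. Hence X_10 = X_0 + Σ_{t<10} Y_t with i.i.d. increments Y_t = y(d_t) ∈ {+1, −1, 0}.
Outcome values over d=0..8: [1, 1, 1, 1, -1, -1, -1, 0, 0]
Σy = 1, Σy² = 7, M = 9
μ = 1/9 = 1/9,  σ² = 7/9 − (1/9)² = 62/81
E[X_10] = 21 + 10·(1/9) = 199/9

199/9


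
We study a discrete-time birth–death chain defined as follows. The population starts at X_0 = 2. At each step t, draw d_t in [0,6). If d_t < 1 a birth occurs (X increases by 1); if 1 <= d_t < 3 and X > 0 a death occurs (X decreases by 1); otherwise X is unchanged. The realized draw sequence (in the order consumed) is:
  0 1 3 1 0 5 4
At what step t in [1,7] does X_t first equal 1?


4

t=0: X=2, d=0 → birth, X_1=3
t=1: X=3, d=1 → death, X_2=2
t=2: X=2, d=3 → hold, X_3=2
t=3: X=2, d=1 → death, X_4=1
t=4: X=1, d=0 → birth, X_5=2
t=5: X=2, d=5 → hold, X_6=2
t=6: X=2, d=4 → hold, X_7=2


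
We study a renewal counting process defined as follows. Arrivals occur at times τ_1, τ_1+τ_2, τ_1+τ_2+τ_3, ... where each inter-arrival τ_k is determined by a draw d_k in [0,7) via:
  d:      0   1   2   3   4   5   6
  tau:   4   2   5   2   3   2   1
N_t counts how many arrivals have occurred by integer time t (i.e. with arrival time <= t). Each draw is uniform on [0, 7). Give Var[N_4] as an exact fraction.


3085340/5764801

Inter-arrival values over d=0..6: [4, 2, 5, 2, 3, 2, 1]
Each d has probability 1/7, so the pmf of τ is: f(1) = 1/7, f(2) = 3/7, f(3) = 1/7, f(4) = 1/7, f(5) = 1/7
Let p_n(j) = P(N_n = j), with p_0 = [1]. Condition on τ_1: p_n(0) = P(τ > n), and for j >= 1, p_n(j) = Σ_{k<=n} f(k)·p_{n−k}(j−1)
p_1 = [6/7, 1/7]  (j = 0..1)
p_2 = [3/7, 27/49, 1/49]  (j = 0..2)
p_3 = [2/7, 4/7, 48/343, 1/343]  (j = 0..3)
p_4 = [1/7, 24/49, 116/343, 69/2401, 1/2401]  (j = 0..4)
E[N_4] = Σ j·p_4(j) = 3011/2401;  E[N_4²] = Σ j²·p_4(j) = 723/343
Var[N_4] = 723/343 − (3011/2401)² = 3085340/5764801


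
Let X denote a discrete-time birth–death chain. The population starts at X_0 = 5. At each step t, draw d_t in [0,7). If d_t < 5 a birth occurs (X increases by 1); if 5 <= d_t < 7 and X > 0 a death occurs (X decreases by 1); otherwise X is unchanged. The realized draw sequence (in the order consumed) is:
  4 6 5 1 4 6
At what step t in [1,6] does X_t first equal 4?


t=0: X=5, d=4 → birth, X_1=6
t=1: X=6, d=6 → death, X_2=5
t=2: X=5, d=5 → death, X_3=4
t=3: X=4, d=1 → birth, X_4=5
t=4: X=5, d=4 → birth, X_5=6
t=5: X=6, d=6 → death, X_6=5

3


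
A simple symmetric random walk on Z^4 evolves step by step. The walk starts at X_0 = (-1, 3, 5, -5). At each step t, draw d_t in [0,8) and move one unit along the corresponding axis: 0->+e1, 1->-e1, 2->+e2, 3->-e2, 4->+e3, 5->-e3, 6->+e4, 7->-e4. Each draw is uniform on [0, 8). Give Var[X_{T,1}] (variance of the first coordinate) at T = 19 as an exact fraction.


Outcome values over d=0..7: [1, -1, 0, 0, 0, 0, 0, 0]
Σy = 0, Σy² = 2, M = 8
μ = 0/8 = 0,  σ² = 2/8 − (0)² = 1/4
Independent increments: Var[X_19] = 19·σ² = 19·(1/4) = 19/4

19/4


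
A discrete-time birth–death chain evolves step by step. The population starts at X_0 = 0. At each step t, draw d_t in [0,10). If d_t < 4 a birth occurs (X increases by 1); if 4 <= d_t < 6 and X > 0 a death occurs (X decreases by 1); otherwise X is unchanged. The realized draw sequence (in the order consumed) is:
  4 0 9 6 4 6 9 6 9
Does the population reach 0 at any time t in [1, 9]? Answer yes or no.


t=0: X=0, d=4 → hold, X_1=0
t=1: X=0, d=0 → birth, X_2=1
t=2: X=1, d=9 → hold, X_3=1
t=3: X=1, d=6 → hold, X_4=1
t=4: X=1, d=4 → death, X_5=0
t=5: X=0, d=6 → hold, X_6=0
t=6: X=0, d=9 → hold, X_7=0
t=7: X=0, d=6 → hold, X_8=0
t=8: X=0, d=9 → hold, X_9=0

yes


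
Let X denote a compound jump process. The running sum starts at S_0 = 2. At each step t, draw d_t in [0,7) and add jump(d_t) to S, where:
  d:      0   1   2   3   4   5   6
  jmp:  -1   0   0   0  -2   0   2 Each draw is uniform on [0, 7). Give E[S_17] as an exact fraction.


-3/7

Outcome values over d=0..6: [-1, 0, 0, 0, -2, 0, 2]
Σy = -1, Σy² = 9, M = 7
μ = -1/7 = -1/7,  σ² = 9/7 − (-1/7)² = 62/49
E[S_17] = 2 + 17·(-1/7) = -3/7


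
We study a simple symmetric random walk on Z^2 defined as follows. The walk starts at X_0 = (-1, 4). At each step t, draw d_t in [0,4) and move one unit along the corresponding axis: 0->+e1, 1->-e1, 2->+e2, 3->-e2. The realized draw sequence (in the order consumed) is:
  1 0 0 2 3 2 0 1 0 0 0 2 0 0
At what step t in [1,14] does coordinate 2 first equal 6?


t=0: X=(-1, 4), d=1 → -e1, X_1=(-2, 4)
t=1: X=(-2, 4), d=0 → +e1, X_2=(-1, 4)
t=2: X=(-1, 4), d=0 → +e1, X_3=(0, 4)
t=3: X=(0, 4), d=2 → +e2, X_4=(0, 5)
t=4: X=(0, 5), d=3 → -e2, X_5=(0, 4)
t=5: X=(0, 4), d=2 → +e2, X_6=(0, 5)
t=6: X=(0, 5), d=0 → +e1, X_7=(1, 5)
t=7: X=(1, 5), d=1 → -e1, X_8=(0, 5)
t=8: X=(0, 5), d=0 → +e1, X_9=(1, 5)
t=9: X=(1, 5), d=0 → +e1, X_10=(2, 5)
t=10: X=(2, 5), d=0 → +e1, X_11=(3, 5)
t=11: X=(3, 5), d=2 → +e2, X_12=(3, 6)
t=12: X=(3, 6), d=0 → +e1, X_13=(4, 6)
t=13: X=(4, 6), d=0 → +e1, X_14=(5, 6)

12


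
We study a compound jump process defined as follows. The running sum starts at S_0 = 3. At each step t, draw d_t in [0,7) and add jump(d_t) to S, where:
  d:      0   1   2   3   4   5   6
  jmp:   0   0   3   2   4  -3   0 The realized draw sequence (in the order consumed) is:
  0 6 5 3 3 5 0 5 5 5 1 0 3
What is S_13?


-6

t=0: S=3, d=0, jump=0, S_1=3
t=1: S=3, d=6, jump=0, S_2=3
t=2: S=3, d=5, jump=-3, S_3=0
t=3: S=0, d=3, jump=2, S_4=2
t=4: S=2, d=3, jump=2, S_5=4
t=5: S=4, d=5, jump=-3, S_6=1
t=6: S=1, d=0, jump=0, S_7=1
t=7: S=1, d=5, jump=-3, S_8=-2
t=8: S=-2, d=5, jump=-3, S_9=-5
t=9: S=-5, d=5, jump=-3, S_10=-8
t=10: S=-8, d=1, jump=0, S_11=-8
t=11: S=-8, d=0, jump=0, S_12=-8
t=12: S=-8, d=3, jump=2, S_13=-6


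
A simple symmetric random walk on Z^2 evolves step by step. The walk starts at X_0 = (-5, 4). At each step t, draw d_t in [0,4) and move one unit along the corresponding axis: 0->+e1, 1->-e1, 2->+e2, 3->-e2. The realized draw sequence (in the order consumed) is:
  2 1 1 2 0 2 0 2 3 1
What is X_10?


(-6, 7)

t=0: X=(-5, 4), d=2 → +e2, X_1=(-5, 5)
t=1: X=(-5, 5), d=1 → -e1, X_2=(-6, 5)
t=2: X=(-6, 5), d=1 → -e1, X_3=(-7, 5)
t=3: X=(-7, 5), d=2 → +e2, X_4=(-7, 6)
t=4: X=(-7, 6), d=0 → +e1, X_5=(-6, 6)
t=5: X=(-6, 6), d=2 → +e2, X_6=(-6, 7)
t=6: X=(-6, 7), d=0 → +e1, X_7=(-5, 7)
t=7: X=(-5, 7), d=2 → +e2, X_8=(-5, 8)
t=8: X=(-5, 8), d=3 → -e2, X_9=(-5, 7)
t=9: X=(-5, 7), d=1 → -e1, X_10=(-6, 7)


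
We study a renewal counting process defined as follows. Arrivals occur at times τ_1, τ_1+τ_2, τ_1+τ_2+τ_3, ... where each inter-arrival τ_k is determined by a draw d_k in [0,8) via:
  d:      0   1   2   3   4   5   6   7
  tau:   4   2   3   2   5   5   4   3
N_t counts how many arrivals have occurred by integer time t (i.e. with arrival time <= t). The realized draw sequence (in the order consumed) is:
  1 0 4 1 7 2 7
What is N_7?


2

draw d_1=1: τ_1=2, arrival time A_1=2
draw d_2=0: τ_2=4, arrival time A_2=6
draw d_3=4: τ_3=5, arrival time A_3=11
draw d_4=1: τ_4=2, arrival time A_4=13
draw d_5=7: τ_5=3, arrival time A_5=16
draw d_6=2: τ_6=3, arrival time A_6=19
draw d_7=7: τ_7=3, arrival time A_7=22
N_t over t=0..7: 0:0 1:0 2:1 3:1 4:1 5:1 6:2 7:2


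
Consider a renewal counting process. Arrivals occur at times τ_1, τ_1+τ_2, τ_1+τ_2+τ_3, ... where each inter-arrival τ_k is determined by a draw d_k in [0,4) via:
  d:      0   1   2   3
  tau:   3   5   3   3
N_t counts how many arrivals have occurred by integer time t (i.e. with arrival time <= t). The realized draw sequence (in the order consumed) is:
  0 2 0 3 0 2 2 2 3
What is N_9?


3

draw d_1=0: τ_1=3, arrival time A_1=3
draw d_2=2: τ_2=3, arrival time A_2=6
draw d_3=0: τ_3=3, arrival time A_3=9
draw d_4=3: τ_4=3, arrival time A_4=12
draw d_5=0: τ_5=3, arrival time A_5=15
draw d_6=2: τ_6=3, arrival time A_6=18
draw d_7=2: τ_7=3, arrival time A_7=21
draw d_8=2: τ_8=3, arrival time A_8=24
draw d_9=3: τ_9=3, arrival time A_9=27
N_t over t=0..9: 0:0 1:0 2:0 3:1 4:1 5:1 6:2 7:2 8:2 9:3


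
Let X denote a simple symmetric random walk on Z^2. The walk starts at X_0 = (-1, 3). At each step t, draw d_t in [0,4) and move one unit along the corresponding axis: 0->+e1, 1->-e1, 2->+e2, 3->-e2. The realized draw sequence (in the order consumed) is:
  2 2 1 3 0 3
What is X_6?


t=0: X=(-1, 3), d=2 → +e2, X_1=(-1, 4)
t=1: X=(-1, 4), d=2 → +e2, X_2=(-1, 5)
t=2: X=(-1, 5), d=1 → -e1, X_3=(-2, 5)
t=3: X=(-2, 5), d=3 → -e2, X_4=(-2, 4)
t=4: X=(-2, 4), d=0 → +e1, X_5=(-1, 4)
t=5: X=(-1, 4), d=3 → -e2, X_6=(-1, 3)

(-1, 3)


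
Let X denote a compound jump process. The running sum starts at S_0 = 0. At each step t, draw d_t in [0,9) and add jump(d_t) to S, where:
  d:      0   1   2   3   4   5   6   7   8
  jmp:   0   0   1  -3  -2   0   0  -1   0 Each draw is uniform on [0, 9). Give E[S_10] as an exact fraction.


-50/9

Outcome values over d=0..8: [0, 0, 1, -3, -2, 0, 0, -1, 0]
Σy = -5, Σy² = 15, M = 9
μ = -5/9 = -5/9,  σ² = 15/9 − (-5/9)² = 110/81
E[S_10] = 0 + 10·(-5/9) = -50/9


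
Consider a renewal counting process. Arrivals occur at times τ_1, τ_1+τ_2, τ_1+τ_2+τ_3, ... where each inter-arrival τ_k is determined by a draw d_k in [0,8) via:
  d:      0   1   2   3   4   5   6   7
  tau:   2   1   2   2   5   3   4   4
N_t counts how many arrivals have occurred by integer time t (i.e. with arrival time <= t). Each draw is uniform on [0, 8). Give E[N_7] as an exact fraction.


4610649/2097152

Inter-arrival values over d=0..7: [2, 1, 2, 2, 5, 3, 4, 4]
Each d has probability 1/8, so the pmf of τ is: f(1) = 1/8, f(2) = 3/8, f(3) = 1/8, f(4) = 1/4, f(5) = 1/8
Renewal equation for m(n) = E[N_n]: condition on τ_1 = k (if k <= n, one arrival plus a fresh copy on the remaining n−k steps): m(n) = F(n) + Σ_{k<=n} f(k)·m(n−k), where F(n) = P(τ <= n) and m(0) = 0
m(1) = F(1) = 1/8
m(2) = F(2) + f(1)·m(1) = 1/2 + 1/8·1/8 = 33/64
m(3) = F(3) + f(1)·m(2) + f(2)·m(1) = 5/8 + 1/8·33/64 + 3/8·1/8 = 377/512
m(4) = F(4) + f(1)·m(3) + f(2)·m(2) + f(3)·m(1) = 7/8 + 1/8·377/512 + 3/8·33/64 + 1/8·1/8 = 4817/4096
m(5) = F(5) + f(1)·m(4) + f(2)·m(3) + f(3)·m(2) + f(4)·m(1) = 1 + 1/8·4817/4096 + 3/8·377/512 + 1/8·33/64 + 1/4·1/8 = 49769/32768
m(6) = F(6) + f(1)·m(5) + f(2)·m(4) + f(3)·m(3) + f(4)·m(2) + f(5)·m(1) = 1 + 1/8·49769/32768 + 3/8·4817/4096 + 1/8·377/512 + 1/4·33/64 + 1/8·1/8 = 489537/262144
m(7) = F(7) + f(1)·m(6) + f(2)·m(5) + f(3)·m(4) + f(4)·m(3) + f(5)·m(2) = 1 + 1/8·489537/262144 + 3/8·49769/32768 + 1/8·4817/4096 + 1/4·377/512 + 1/8·33/64 = 4610649/2097152
E[N_7] = m(7) = 4610649/2097152


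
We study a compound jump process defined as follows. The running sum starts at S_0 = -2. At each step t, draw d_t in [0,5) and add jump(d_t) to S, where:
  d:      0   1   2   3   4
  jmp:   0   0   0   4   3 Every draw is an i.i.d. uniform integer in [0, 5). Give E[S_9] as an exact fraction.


53/5

Outcome values over d=0..4: [0, 0, 0, 4, 3]
Σy = 7, Σy² = 25, M = 5
μ = 7/5 = 7/5,  σ² = 25/5 − (7/5)² = 76/25
E[S_9] = -2 + 9·(7/5) = 53/5


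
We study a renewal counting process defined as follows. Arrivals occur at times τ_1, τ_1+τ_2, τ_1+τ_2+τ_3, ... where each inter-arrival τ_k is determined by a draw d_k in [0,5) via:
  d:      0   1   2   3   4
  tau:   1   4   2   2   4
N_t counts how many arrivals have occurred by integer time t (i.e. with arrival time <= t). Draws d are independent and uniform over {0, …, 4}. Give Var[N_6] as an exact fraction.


Inter-arrival values over d=0..4: [1, 4, 2, 2, 4]
Each d has probability 1/5, so the pmf of τ is: f(1) = 1/5, f(2) = 2/5, f(4) = 2/5
Let p_n(j) = P(N_n = j), with p_0 = [1]. Condition on τ_1: p_n(0) = P(τ > n), and for j >= 1, p_n(j) = Σ_{k<=n} f(k)·p_{n−k}(j−1)
p_1 = [4/5, 1/5]  (j = 0..1)
p_2 = [2/5, 14/25, 1/25]  (j = 0..2)
p_3 = [2/5, 2/5, 24/125, 1/125]  (j = 0..3)
p_4 = [0, 16/25, 38/125, 34/625, 1/625]  (j = 0..4)
p_5 = [0, 12/25, 46/125, 86/625, 44/3125, 1/3125]  (j = 0..5)
p_6 = [0, 4/25, 72/125, 132/625, 154/3125, 54/15625, 1/15625]  (j = 0..6)
E[N_6] = Σ j·p_6(j) = 33756/15625;  E[N_6²] = Σ j²·p_6(j) = 81906/15625
Var[N_6] = 81906/15625 − (33756/15625)² = 140313714/244140625

140313714/244140625


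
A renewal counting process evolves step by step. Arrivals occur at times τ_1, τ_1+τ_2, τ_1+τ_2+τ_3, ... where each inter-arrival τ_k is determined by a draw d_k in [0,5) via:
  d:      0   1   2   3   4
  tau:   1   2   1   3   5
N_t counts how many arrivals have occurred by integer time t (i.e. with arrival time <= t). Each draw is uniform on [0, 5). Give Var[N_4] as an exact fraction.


418894/390625

Inter-arrival values over d=0..4: [1, 2, 1, 3, 5]
Each d has probability 1/5, so the pmf of τ is: f(1) = 2/5, f(2) = 1/5, f(3) = 1/5, f(5) = 1/5
Let p_n(j) = P(N_n = j), with p_0 = [1]. Condition on τ_1: p_n(0) = P(τ > n), and for j >= 1, p_n(j) = Σ_{k<=n} f(k)·p_{n−k}(j−1)
p_1 = [3/5, 2/5]  (j = 0..1)
p_2 = [2/5, 11/25, 4/25]  (j = 0..2)
p_3 = [1/5, 12/25, 32/125, 8/125]  (j = 0..3)
p_4 = [1/5, 7/25, 9/25, 84/625, 16/625]  (j = 0..4)
E[N_4] = Σ j·p_4(j) = 941/625;  E[N_4²] = Σ j²·p_4(j) = 2087/625
Var[N_4] = 2087/625 − (941/625)² = 418894/390625


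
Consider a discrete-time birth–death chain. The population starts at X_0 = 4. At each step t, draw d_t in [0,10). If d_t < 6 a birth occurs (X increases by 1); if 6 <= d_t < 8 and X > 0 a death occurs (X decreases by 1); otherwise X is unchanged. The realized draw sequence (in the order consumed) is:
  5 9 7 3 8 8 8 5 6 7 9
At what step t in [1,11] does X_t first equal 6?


t=0: X=4, d=5 → birth, X_1=5
t=1: X=5, d=9 → hold, X_2=5
t=2: X=5, d=7 → death, X_3=4
t=3: X=4, d=3 → birth, X_4=5
t=4: X=5, d=8 → hold, X_5=5
t=5: X=5, d=8 → hold, X_6=5
t=6: X=5, d=8 → hold, X_7=5
t=7: X=5, d=5 → birth, X_8=6
t=8: X=6, d=6 → death, X_9=5
t=9: X=5, d=7 → death, X_10=4
t=10: X=4, d=9 → hold, X_11=4

8


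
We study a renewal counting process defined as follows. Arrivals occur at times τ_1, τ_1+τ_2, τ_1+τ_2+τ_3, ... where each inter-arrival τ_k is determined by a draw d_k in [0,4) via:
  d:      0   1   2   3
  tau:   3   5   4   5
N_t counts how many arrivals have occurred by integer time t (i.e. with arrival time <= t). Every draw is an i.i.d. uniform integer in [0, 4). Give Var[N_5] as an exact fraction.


0

Inter-arrival values over d=0..3: [3, 5, 4, 5]
Each d has probability 1/4, so the pmf of τ is: f(3) = 1/4, f(4) = 1/4, f(5) = 1/2
Let p_n(j) = P(N_n = j), with p_0 = [1]. Condition on τ_1: p_n(0) = P(τ > n), and for j >= 1, p_n(j) = Σ_{k<=n} f(k)·p_{n−k}(j−1)
p_1 = [1]  (j = 0)
p_2 = [1]  (j = 0)
p_3 = [3/4, 1/4]  (j = 0..1)
p_4 = [1/2, 1/2]  (j = 0..1)
p_5 = [0, 1]  (j = 0..1)
E[N_5] = Σ j·p_5(j) = 1;  E[N_5²] = Σ j²·p_5(j) = 1
Var[N_5] = 1 − (1)² = 0


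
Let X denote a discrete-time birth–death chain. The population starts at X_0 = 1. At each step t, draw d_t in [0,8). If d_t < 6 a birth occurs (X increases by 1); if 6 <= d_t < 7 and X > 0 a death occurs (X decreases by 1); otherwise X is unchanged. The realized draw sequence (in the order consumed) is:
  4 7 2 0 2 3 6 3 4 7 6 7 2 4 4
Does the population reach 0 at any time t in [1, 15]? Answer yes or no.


t=0: X=1, d=4 → birth, X_1=2
t=1: X=2, d=7 → hold, X_2=2
t=2: X=2, d=2 → birth, X_3=3
t=3: X=3, d=0 → birth, X_4=4
t=4: X=4, d=2 → birth, X_5=5
t=5: X=5, d=3 → birth, X_6=6
t=6: X=6, d=6 → death, X_7=5
t=7: X=5, d=3 → birth, X_8=6
t=8: X=6, d=4 → birth, X_9=7
t=9: X=7, d=7 → hold, X_10=7
t=10: X=7, d=6 → death, X_11=6
t=11: X=6, d=7 → hold, X_12=6
t=12: X=6, d=2 → birth, X_13=7
t=13: X=7, d=4 → birth, X_14=8
t=14: X=8, d=4 → birth, X_15=9

no


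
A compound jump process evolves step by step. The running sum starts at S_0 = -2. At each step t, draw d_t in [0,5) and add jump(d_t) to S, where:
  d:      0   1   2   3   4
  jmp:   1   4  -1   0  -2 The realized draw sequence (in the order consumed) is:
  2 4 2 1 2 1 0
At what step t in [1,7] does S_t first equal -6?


3

t=0: S=-2, d=2, jump=-1, S_1=-3
t=1: S=-3, d=4, jump=-2, S_2=-5
t=2: S=-5, d=2, jump=-1, S_3=-6
t=3: S=-6, d=1, jump=4, S_4=-2
t=4: S=-2, d=2, jump=-1, S_5=-3
t=5: S=-3, d=1, jump=4, S_6=1
t=6: S=1, d=0, jump=1, S_7=2


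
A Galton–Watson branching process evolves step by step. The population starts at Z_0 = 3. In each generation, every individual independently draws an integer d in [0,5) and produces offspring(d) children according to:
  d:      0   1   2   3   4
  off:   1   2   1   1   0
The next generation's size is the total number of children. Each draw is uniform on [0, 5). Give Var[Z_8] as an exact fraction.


Outcome values over d=0..4: [1, 2, 1, 1, 0]
Σy = 5, Σy² = 7, M = 5
μ = 5/5 = 1,  σ² = 7/5 − (1)² = 2/5
V_0 = 0, E_0 = 3
V_1 = 2/5·E_0 + (1)²·V_0 = 6/5;  E_1 = 3
V_2 = 2/5·E_1 + (1)²·V_1 = 12/5;  E_2 = 3
V_3 = 2/5·E_2 + (1)²·V_2 = 18/5;  E_3 = 3
V_4 = 2/5·E_3 + (1)²·V_3 = 24/5;  E_4 = 3
V_5 = 2/5·E_4 + (1)²·V_4 = 6;  E_5 = 3
V_6 = 2/5·E_5 + (1)²·V_5 = 36/5;  E_6 = 3
V_7 = 2/5·E_6 + (1)²·V_6 = 42/5;  E_7 = 3
V_8 = 2/5·E_7 + (1)²·V_7 = 48/5;  E_8 = 3

48/5


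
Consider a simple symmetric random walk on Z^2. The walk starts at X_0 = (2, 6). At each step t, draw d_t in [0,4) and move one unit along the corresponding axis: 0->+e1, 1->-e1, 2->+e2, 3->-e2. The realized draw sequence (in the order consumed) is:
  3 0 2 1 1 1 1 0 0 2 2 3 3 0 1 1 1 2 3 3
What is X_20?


(-1, 5)

t=0: X=(2, 6), d=3 → -e2, X_1=(2, 5)
t=1: X=(2, 5), d=0 → +e1, X_2=(3, 5)
t=2: X=(3, 5), d=2 → +e2, X_3=(3, 6)
t=3: X=(3, 6), d=1 → -e1, X_4=(2, 6)
t=4: X=(2, 6), d=1 → -e1, X_5=(1, 6)
t=5: X=(1, 6), d=1 → -e1, X_6=(0, 6)
t=6: X=(0, 6), d=1 → -e1, X_7=(-1, 6)
t=7: X=(-1, 6), d=0 → +e1, X_8=(0, 6)
t=8: X=(0, 6), d=0 → +e1, X_9=(1, 6)
t=9: X=(1, 6), d=2 → +e2, X_10=(1, 7)
t=10: X=(1, 7), d=2 → +e2, X_11=(1, 8)
t=11: X=(1, 8), d=3 → -e2, X_12=(1, 7)
t=12: X=(1, 7), d=3 → -e2, X_13=(1, 6)
t=13: X=(1, 6), d=0 → +e1, X_14=(2, 6)
t=14: X=(2, 6), d=1 → -e1, X_15=(1, 6)
t=15: X=(1, 6), d=1 → -e1, X_16=(0, 6)
t=16: X=(0, 6), d=1 → -e1, X_17=(-1, 6)
t=17: X=(-1, 6), d=2 → +e2, X_18=(-1, 7)
t=18: X=(-1, 7), d=3 → -e2, X_19=(-1, 6)
t=19: X=(-1, 6), d=3 → -e2, X_20=(-1, 5)


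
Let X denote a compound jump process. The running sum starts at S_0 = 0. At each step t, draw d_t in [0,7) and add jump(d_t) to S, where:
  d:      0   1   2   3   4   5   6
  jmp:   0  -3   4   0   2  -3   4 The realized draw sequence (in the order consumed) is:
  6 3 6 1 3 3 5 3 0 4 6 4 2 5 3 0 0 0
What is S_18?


t=0: S=0, d=6, jump=4, S_1=4
t=1: S=4, d=3, jump=0, S_2=4
t=2: S=4, d=6, jump=4, S_3=8
t=3: S=8, d=1, jump=-3, S_4=5
t=4: S=5, d=3, jump=0, S_5=5
t=5: S=5, d=3, jump=0, S_6=5
t=6: S=5, d=5, jump=-3, S_7=2
t=7: S=2, d=3, jump=0, S_8=2
t=8: S=2, d=0, jump=0, S_9=2
t=9: S=2, d=4, jump=2, S_10=4
t=10: S=4, d=6, jump=4, S_11=8
t=11: S=8, d=4, jump=2, S_12=10
t=12: S=10, d=2, jump=4, S_13=14
t=13: S=14, d=5, jump=-3, S_14=11
t=14: S=11, d=3, jump=0, S_15=11
t=15: S=11, d=0, jump=0, S_16=11
t=16: S=11, d=0, jump=0, S_17=11
t=17: S=11, d=0, jump=0, S_18=11

11


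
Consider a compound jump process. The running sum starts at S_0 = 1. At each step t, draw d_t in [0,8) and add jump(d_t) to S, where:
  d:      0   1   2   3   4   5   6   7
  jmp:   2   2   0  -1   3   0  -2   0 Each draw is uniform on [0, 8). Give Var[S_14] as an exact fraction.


35

Outcome values over d=0..7: [2, 2, 0, -1, 3, 0, -2, 0]
Σy = 4, Σy² = 22, M = 8
μ = 4/8 = 1/2,  σ² = 22/8 − (1/2)² = 5/2
Independent increments: Var[S_14] = 14·σ² = 14·(5/2) = 35


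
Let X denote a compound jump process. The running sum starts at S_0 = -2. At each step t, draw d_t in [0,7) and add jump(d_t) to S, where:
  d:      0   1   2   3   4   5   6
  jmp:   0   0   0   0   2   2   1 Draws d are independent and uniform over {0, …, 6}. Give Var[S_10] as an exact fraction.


380/49

Outcome values over d=0..6: [0, 0, 0, 0, 2, 2, 1]
Σy = 5, Σy² = 9, M = 7
μ = 5/7 = 5/7,  σ² = 9/7 − (5/7)² = 38/49
Independent increments: Var[S_10] = 10·σ² = 10·(38/49) = 380/49


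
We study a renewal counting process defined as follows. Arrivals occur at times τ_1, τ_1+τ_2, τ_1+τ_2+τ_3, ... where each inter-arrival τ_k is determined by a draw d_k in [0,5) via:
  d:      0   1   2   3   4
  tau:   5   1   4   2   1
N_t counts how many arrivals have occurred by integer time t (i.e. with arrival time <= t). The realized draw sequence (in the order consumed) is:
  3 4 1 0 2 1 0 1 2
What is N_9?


4

draw d_1=3: τ_1=2, arrival time A_1=2
draw d_2=4: τ_2=1, arrival time A_2=3
draw d_3=1: τ_3=1, arrival time A_3=4
draw d_4=0: τ_4=5, arrival time A_4=9
draw d_5=2: τ_5=4, arrival time A_5=13
draw d_6=1: τ_6=1, arrival time A_6=14
draw d_7=0: τ_7=5, arrival time A_7=19
draw d_8=1: τ_8=1, arrival time A_8=20
draw d_9=2: τ_9=4, arrival time A_9=24
N_t over t=0..9: 0:0 1:0 2:1 3:2 4:3 5:3 6:3 7:3 8:3 9:4


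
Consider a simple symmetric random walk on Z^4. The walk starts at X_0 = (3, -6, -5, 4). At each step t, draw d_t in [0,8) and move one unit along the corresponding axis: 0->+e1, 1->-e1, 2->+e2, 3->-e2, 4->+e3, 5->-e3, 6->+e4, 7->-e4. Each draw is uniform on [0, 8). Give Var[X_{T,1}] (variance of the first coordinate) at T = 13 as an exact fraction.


Outcome values over d=0..7: [1, -1, 0, 0, 0, 0, 0, 0]
Σy = 0, Σy² = 2, M = 8
μ = 0/8 = 0,  σ² = 2/8 − (0)² = 1/4
Independent increments: Var[X_13] = 13·σ² = 13·(1/4) = 13/4

13/4


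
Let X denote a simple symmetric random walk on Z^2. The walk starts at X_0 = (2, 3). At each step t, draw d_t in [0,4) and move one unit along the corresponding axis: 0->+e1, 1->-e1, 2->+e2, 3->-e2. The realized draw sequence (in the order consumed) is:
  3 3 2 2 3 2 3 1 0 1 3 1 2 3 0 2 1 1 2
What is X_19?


(-1, 3)

t=0: X=(2, 3), d=3 → -e2, X_1=(2, 2)
t=1: X=(2, 2), d=3 → -e2, X_2=(2, 1)
t=2: X=(2, 1), d=2 → +e2, X_3=(2, 2)
t=3: X=(2, 2), d=2 → +e2, X_4=(2, 3)
t=4: X=(2, 3), d=3 → -e2, X_5=(2, 2)
t=5: X=(2, 2), d=2 → +e2, X_6=(2, 3)
t=6: X=(2, 3), d=3 → -e2, X_7=(2, 2)
t=7: X=(2, 2), d=1 → -e1, X_8=(1, 2)
t=8: X=(1, 2), d=0 → +e1, X_9=(2, 2)
t=9: X=(2, 2), d=1 → -e1, X_10=(1, 2)
t=10: X=(1, 2), d=3 → -e2, X_11=(1, 1)
t=11: X=(1, 1), d=1 → -e1, X_12=(0, 1)
t=12: X=(0, 1), d=2 → +e2, X_13=(0, 2)
t=13: X=(0, 2), d=3 → -e2, X_14=(0, 1)
t=14: X=(0, 1), d=0 → +e1, X_15=(1, 1)
t=15: X=(1, 1), d=2 → +e2, X_16=(1, 2)
t=16: X=(1, 2), d=1 → -e1, X_17=(0, 2)
t=17: X=(0, 2), d=1 → -e1, X_18=(-1, 2)
t=18: X=(-1, 2), d=2 → +e2, X_19=(-1, 3)


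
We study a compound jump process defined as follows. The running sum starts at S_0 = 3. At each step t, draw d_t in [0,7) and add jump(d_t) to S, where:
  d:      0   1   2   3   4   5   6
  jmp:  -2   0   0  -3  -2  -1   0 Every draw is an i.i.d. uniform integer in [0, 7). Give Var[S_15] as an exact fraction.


Outcome values over d=0..6: [-2, 0, 0, -3, -2, -1, 0]
Σy = -8, Σy² = 18, M = 7
μ = -8/7 = -8/7,  σ² = 18/7 − (-8/7)² = 62/49
Independent increments: Var[S_15] = 15·σ² = 15·(62/49) = 930/49

930/49


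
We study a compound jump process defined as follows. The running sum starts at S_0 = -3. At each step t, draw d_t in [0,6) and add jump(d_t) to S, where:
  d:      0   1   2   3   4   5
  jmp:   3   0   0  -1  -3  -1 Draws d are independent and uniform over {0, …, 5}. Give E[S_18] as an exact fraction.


Outcome values over d=0..5: [3, 0, 0, -1, -3, -1]
Σy = -2, Σy² = 20, M = 6
μ = -2/6 = -1/3,  σ² = 20/6 − (-1/3)² = 29/9
E[S_18] = -3 + 18·(-1/3) = -9

-9


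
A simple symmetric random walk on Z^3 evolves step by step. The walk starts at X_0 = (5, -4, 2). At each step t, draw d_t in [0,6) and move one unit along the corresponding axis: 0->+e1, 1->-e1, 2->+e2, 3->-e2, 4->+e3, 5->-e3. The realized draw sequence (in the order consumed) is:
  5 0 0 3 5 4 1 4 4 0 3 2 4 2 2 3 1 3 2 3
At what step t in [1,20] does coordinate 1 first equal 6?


t=0: X=(5, -4, 2), d=5 → -e3, X_1=(5, -4, 1)
t=1: X=(5, -4, 1), d=0 → +e1, X_2=(6, -4, 1)
t=2: X=(6, -4, 1), d=0 → +e1, X_3=(7, -4, 1)
t=3: X=(7, -4, 1), d=3 → -e2, X_4=(7, -5, 1)
t=4: X=(7, -5, 1), d=5 → -e3, X_5=(7, -5, 0)
t=5: X=(7, -5, 0), d=4 → +e3, X_6=(7, -5, 1)
t=6: X=(7, -5, 1), d=1 → -e1, X_7=(6, -5, 1)
t=7: X=(6, -5, 1), d=4 → +e3, X_8=(6, -5, 2)
t=8: X=(6, -5, 2), d=4 → +e3, X_9=(6, -5, 3)
t=9: X=(6, -5, 3), d=0 → +e1, X_10=(7, -5, 3)
t=10: X=(7, -5, 3), d=3 → -e2, X_11=(7, -6, 3)
t=11: X=(7, -6, 3), d=2 → +e2, X_12=(7, -5, 3)
t=12: X=(7, -5, 3), d=4 → +e3, X_13=(7, -5, 4)
t=13: X=(7, -5, 4), d=2 → +e2, X_14=(7, -4, 4)
t=14: X=(7, -4, 4), d=2 → +e2, X_15=(7, -3, 4)
t=15: X=(7, -3, 4), d=3 → -e2, X_16=(7, -4, 4)
t=16: X=(7, -4, 4), d=1 → -e1, X_17=(6, -4, 4)
t=17: X=(6, -4, 4), d=3 → -e2, X_18=(6, -5, 4)
t=18: X=(6, -5, 4), d=2 → +e2, X_19=(6, -4, 4)
t=19: X=(6, -4, 4), d=3 → -e2, X_20=(6, -5, 4)

2


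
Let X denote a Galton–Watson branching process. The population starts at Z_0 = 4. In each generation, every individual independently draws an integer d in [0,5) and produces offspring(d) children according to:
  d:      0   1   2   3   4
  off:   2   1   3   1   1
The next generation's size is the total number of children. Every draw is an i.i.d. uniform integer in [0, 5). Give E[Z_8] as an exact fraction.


67108864/390625

Outcome values over d=0..4: [2, 1, 3, 1, 1]
Σy = 8, Σy² = 16, M = 5
μ = 8/5 = 8/5,  σ² = 16/5 − (8/5)² = 16/25
E[Z_0] = 4
E[Z_1] = 8/5·E[Z_0] = 32/5
E[Z_2] = 8/5·E[Z_1] = 256/25
E[Z_3] = 8/5·E[Z_2] = 2048/125
E[Z_4] = 8/5·E[Z_3] = 16384/625
E[Z_5] = 8/5·E[Z_4] = 131072/3125
E[Z_6] = 8/5·E[Z_5] = 1048576/15625
E[Z_7] = 8/5·E[Z_6] = 8388608/78125
E[Z_8] = 8/5·E[Z_7] = 67108864/390625


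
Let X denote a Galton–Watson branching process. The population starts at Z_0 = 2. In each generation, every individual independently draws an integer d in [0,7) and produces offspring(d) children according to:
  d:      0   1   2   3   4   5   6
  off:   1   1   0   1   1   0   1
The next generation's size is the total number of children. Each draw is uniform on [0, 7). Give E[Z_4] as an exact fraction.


Outcome values over d=0..6: [1, 1, 0, 1, 1, 0, 1]
Σy = 5, Σy² = 5, M = 7
μ = 5/7 = 5/7,  σ² = 5/7 − (5/7)² = 10/49
E[Z_0] = 2
E[Z_1] = 5/7·E[Z_0] = 10/7
E[Z_2] = 5/7·E[Z_1] = 50/49
E[Z_3] = 5/7·E[Z_2] = 250/343
E[Z_4] = 5/7·E[Z_3] = 1250/2401

1250/2401


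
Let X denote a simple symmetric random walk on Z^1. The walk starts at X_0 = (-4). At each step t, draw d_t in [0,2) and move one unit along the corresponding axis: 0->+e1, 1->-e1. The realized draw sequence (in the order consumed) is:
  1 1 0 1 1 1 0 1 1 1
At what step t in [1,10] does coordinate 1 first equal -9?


9

t=0: X=(-4), d=1 → -e1, X_1=(-5)
t=1: X=(-5), d=1 → -e1, X_2=(-6)
t=2: X=(-6), d=0 → +e1, X_3=(-5)
t=3: X=(-5), d=1 → -e1, X_4=(-6)
t=4: X=(-6), d=1 → -e1, X_5=(-7)
t=5: X=(-7), d=1 → -e1, X_6=(-8)
t=6: X=(-8), d=0 → +e1, X_7=(-7)
t=7: X=(-7), d=1 → -e1, X_8=(-8)
t=8: X=(-8), d=1 → -e1, X_9=(-9)
t=9: X=(-9), d=1 → -e1, X_10=(-10)


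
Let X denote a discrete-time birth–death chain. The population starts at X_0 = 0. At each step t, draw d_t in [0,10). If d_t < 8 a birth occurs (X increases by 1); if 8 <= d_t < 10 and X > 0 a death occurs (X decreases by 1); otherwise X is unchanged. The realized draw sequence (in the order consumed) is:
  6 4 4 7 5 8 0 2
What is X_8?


6

t=0: X=0, d=6 → birth, X_1=1
t=1: X=1, d=4 → birth, X_2=2
t=2: X=2, d=4 → birth, X_3=3
t=3: X=3, d=7 → birth, X_4=4
t=4: X=4, d=5 → birth, X_5=5
t=5: X=5, d=8 → death, X_6=4
t=6: X=4, d=0 → birth, X_7=5
t=7: X=5, d=2 → birth, X_8=6


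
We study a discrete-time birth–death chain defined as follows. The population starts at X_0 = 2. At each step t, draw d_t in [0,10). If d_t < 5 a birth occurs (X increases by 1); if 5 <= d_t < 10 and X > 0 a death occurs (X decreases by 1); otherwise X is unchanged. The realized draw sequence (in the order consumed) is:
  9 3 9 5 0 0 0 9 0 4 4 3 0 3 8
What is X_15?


7

t=0: X=2, d=9 → death, X_1=1
t=1: X=1, d=3 → birth, X_2=2
t=2: X=2, d=9 → death, X_3=1
t=3: X=1, d=5 → death, X_4=0
t=4: X=0, d=0 → birth, X_5=1
t=5: X=1, d=0 → birth, X_6=2
t=6: X=2, d=0 → birth, X_7=3
t=7: X=3, d=9 → death, X_8=2
t=8: X=2, d=0 → birth, X_9=3
t=9: X=3, d=4 → birth, X_10=4
t=10: X=4, d=4 → birth, X_11=5
t=11: X=5, d=3 → birth, X_12=6
t=12: X=6, d=0 → birth, X_13=7
t=13: X=7, d=3 → birth, X_14=8
t=14: X=8, d=8 → death, X_15=7


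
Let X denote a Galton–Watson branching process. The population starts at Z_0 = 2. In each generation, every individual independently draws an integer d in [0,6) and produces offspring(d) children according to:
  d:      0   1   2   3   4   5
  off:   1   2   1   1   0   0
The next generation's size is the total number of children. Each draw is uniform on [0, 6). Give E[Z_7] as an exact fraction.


78125/139968

Outcome values over d=0..5: [1, 2, 1, 1, 0, 0]
Σy = 5, Σy² = 7, M = 6
μ = 5/6 = 5/6,  σ² = 7/6 − (5/6)² = 17/36
E[Z_0] = 2
E[Z_1] = 5/6·E[Z_0] = 5/3
E[Z_2] = 5/6·E[Z_1] = 25/18
E[Z_3] = 5/6·E[Z_2] = 125/108
E[Z_4] = 5/6·E[Z_3] = 625/648
E[Z_5] = 5/6·E[Z_4] = 3125/3888
E[Z_6] = 5/6·E[Z_5] = 15625/23328
E[Z_7] = 5/6·E[Z_6] = 78125/139968


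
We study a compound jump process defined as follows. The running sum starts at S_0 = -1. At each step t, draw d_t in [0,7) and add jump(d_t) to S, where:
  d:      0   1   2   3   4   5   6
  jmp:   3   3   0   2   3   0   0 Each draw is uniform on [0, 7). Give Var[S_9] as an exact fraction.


864/49

Outcome values over d=0..6: [3, 3, 0, 2, 3, 0, 0]
Σy = 11, Σy² = 31, M = 7
μ = 11/7 = 11/7,  σ² = 31/7 − (11/7)² = 96/49
Independent increments: Var[S_9] = 9·σ² = 9·(96/49) = 864/49
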